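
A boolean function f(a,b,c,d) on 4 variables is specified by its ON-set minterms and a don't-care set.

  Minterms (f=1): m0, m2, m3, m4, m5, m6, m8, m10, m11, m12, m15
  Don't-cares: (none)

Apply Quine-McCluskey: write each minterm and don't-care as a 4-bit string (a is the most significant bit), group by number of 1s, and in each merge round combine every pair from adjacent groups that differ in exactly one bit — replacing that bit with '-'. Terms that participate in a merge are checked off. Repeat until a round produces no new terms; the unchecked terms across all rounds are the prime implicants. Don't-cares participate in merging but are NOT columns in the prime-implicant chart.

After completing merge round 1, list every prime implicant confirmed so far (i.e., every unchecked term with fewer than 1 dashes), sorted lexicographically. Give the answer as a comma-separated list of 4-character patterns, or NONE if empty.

Round 0: 0000✓ 0010✓ 0011✓ 0100✓ 0101✓ 0110✓ 1000✓ 1010✓ 1011✓ 1100✓ 1111✓
Round 1: -000✓ -010✓ -011✓ -100✓ 0-00✓ 0-10✓ 00-0✓ 001-✓ 01-0✓ 010- 1-00✓ 1-11 10-0✓ 101-✓
Round 2: --00 -0-0 -01- 0--0
PIs = {--00, -0-0, -01-, 0--0, 010-, 1-11}

NONE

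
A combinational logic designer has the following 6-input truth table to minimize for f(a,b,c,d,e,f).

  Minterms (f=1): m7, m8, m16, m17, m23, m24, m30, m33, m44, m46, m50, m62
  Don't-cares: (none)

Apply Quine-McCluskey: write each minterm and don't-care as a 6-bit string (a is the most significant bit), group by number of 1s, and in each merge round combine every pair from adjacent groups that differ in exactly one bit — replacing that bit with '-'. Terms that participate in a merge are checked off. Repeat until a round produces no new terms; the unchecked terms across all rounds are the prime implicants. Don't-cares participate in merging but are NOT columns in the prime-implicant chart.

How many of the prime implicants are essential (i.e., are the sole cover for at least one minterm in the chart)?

7

size-2^0 implicants → 000111(✓)  001000(✓)  010000(✓)  010001(✓)  010111(✓)  011000(✓)  011110(✓)  100001  101100(✓)  101110(✓)  110010  111110(✓)
size-2^1 implicants → -11110  0-0111  0-1000  01-000  01000-  1-1110  1011-0
Unchecked terms (primes): -11110, 0-0111, 0-1000, 01-000, 01000-, 1-1110, 100001, 1011-0, 110010
Minterm coverage:
  m7 ⊆ 0-0111 [E]
  m8 ⊆ 0-1000 [E]
  m16 ⊆ 01-000,01000-
  m17 ⊆ 01000- [E]
  m23 ⊆ 0-0111 [E]
  m24 ⊆ 0-1000,01-000
  m30 ⊆ -11110 [E]
  m33 ⊆ 100001 [E]
  m44 ⊆ 1011-0 [E]
  m46 ⊆ 1-1110,1011-0
  m50 ⊆ 110010 [E]
  m62 ⊆ -11110,1-1110
E = {-11110, 0-0111, 0-1000, 01000-, 100001, 1011-0, 110010}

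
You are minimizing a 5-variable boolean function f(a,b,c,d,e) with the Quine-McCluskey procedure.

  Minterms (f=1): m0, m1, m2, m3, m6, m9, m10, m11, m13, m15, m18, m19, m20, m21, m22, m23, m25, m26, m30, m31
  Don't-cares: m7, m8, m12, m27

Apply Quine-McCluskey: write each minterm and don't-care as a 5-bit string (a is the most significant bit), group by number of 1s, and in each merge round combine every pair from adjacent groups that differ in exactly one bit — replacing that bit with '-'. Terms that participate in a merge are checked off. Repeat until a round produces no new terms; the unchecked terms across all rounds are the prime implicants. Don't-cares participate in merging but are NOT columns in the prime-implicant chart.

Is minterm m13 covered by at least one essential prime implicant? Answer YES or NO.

NO

size-2^0 implicants → 00000(✓)  00001(✓)  00010(✓)  00011(✓)  00110(✓)  00111(✓)  01000(✓)  01001(✓)  01010(✓)  01011(✓)  01100(✓)  01101(✓)  01111(✓)  10010(✓)  10011(✓)  10100(✓)  10101(✓)  10110(✓)  10111(✓)  11001(✓)  11010(✓)  11011(✓)  11110(✓)  11111(✓)
size-2^1 implicants → -0010(✓)  -0011(✓)  -0110(✓)  -0111(✓)  -1001(✓)  -1010(✓)  -1011(✓)  -1111(✓)  0-000(✓)  0-001(✓)  0-010(✓)  0-011(✓)  0-111(✓)  00-10(✓)  00-11(✓)  000-0(✓)  000-1(✓)  0000-(✓)  0001-(✓)  0011-(✓)  01-00(✓)  01-01(✓)  01-11(✓)  010-0(✓)  010-1(✓)  0100-(✓)  0101-(✓)  011-1(✓)  0110-(✓)  1-010(✓)  1-011(✓)  1-110(✓)  1-111(✓)  10-10(✓)  10-11(✓)  1001-(✓)  101-0(✓)  101-1(✓)  1010-(✓)  1011-(✓)  11-10(✓)  11-11(✓)  110-1(✓)  1101-(✓)  1111-(✓)
size-2^2 implicants → --010(✓)  --011(✓)  --111(✓)  -0-10(✓)  -0-11(✓)  -001-(✓)  -011-(✓)  -1-11(✓)  -10-1  -101-(✓)  0--11(✓)  0-0-0(✓)  0-0-1(✓)  0-00-(✓)  0-01-(✓)  00-1-(✓)  000--(✓)  01--1  01-0-  010--(✓)  1--10(✓)  1--11(✓)  1-01-(✓)  1-11-(✓)  10-1-(✓)  101--  11-1-(✓)
size-2^3 implicants → ---11  --01-  -0-1-  0-0--  1--1-
Unchecked terms (primes): ---11, --01-, -0-1-, -10-1, 0-0--, 01--1, 01-0-, 1--1-, 101--
Minterm coverage:
  m0 ⊆ 0-0-- [E]
  m1 ⊆ 0-0-- [E]
  m2 ⊆ --01-,-0-1-,0-0--
  m3 ⊆ ---11,--01-,-0-1-,0-0--
  m6 ⊆ -0-1- [E]
  m9 ⊆ -10-1,0-0--,01--1,01-0-
  m10 ⊆ --01-,0-0--
  m11 ⊆ ---11,--01-,-10-1,0-0--,01--1
  m13 ⊆ 01--1,01-0-
  m15 ⊆ ---11,01--1
  m18 ⊆ --01-,-0-1-,1--1-
  m19 ⊆ ---11,--01-,-0-1-,1--1-
  m20 ⊆ 101-- [E]
  m21 ⊆ 101-- [E]
  m22 ⊆ -0-1-,1--1-,101--
  m23 ⊆ ---11,-0-1-,1--1-,101--
  m25 ⊆ -10-1 [E]
  m26 ⊆ --01-,1--1-
  m30 ⊆ 1--1- [E]
  m31 ⊆ ---11,1--1-
E = {-0-1-, -10-1, 0-0--, 1--1-, 101--}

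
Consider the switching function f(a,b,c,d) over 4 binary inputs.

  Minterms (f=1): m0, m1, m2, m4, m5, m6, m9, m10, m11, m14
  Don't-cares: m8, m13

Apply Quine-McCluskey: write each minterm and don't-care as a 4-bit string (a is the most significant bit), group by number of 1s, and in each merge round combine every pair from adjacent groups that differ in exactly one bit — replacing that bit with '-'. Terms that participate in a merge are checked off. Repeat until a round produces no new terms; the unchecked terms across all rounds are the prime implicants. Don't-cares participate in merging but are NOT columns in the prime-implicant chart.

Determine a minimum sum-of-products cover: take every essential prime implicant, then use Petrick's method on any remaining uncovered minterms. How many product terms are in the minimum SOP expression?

size-2^0 implicants → 0000(✓)  0001(✓)  0010(✓)  0100(✓)  0101(✓)  0110(✓)  1000(✓)  1001(✓)  1010(✓)  1011(✓)  1101(✓)  1110(✓)
size-2^1 implicants → -000(✓)  -001(✓)  -010(✓)  -101(✓)  -110(✓)  0-00(✓)  0-01(✓)  0-10(✓)  00-0(✓)  000-(✓)  01-0(✓)  010-(✓)  1-01(✓)  1-10(✓)  10-0(✓)  10-1(✓)  100-(✓)  101-(✓)
size-2^2 implicants → --01  --10  -0-0  -00-  0--0  0-0-  10--
Unchecked terms (primes): --01, --10, -0-0, -00-, 0--0, 0-0-, 10--
Minterm coverage:
  m0 ⊆ -0-0,-00-,0--0,0-0-
  m1 ⊆ --01,-00-,0-0-
  m2 ⊆ --10,-0-0,0--0
  m4 ⊆ 0--0,0-0-
  m5 ⊆ --01,0-0-
  m6 ⊆ --10,0--0
  m9 ⊆ --01,-00-,10--
  m10 ⊆ --10,-0-0,10--
  m11 ⊆ 10-- [E]
  m14 ⊆ --10 [E]
E = {--10, 10--}
Petrick residual → 0-0-
Cover = cd' + a'c' + ab'  |cover|=3

3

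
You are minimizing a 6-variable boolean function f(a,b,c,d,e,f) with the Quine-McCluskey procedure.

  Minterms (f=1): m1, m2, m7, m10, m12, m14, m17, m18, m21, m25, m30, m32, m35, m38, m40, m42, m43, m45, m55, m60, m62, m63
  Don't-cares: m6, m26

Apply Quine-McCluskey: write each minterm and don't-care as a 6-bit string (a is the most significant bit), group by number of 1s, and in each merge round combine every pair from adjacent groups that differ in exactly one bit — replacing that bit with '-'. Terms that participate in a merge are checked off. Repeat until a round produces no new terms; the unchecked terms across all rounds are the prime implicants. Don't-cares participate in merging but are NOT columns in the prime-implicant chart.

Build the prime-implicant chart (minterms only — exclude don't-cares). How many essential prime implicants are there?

Round 0: 000001✓ 000010✓ 000110✓ 000111✓ 001010✓ 001100✓ 001110✓ 010001✓ 010010✓ 010101✓ 011001✓ 011010✓ 011110✓ 100000✓ 100011✓ 100110✓ 101000✓ 101010✓ 101011✓ 101101 110111✓ 111100✓ 111110✓ 111111✓
Round 1: -00110 -01010 -11110 0-0001 0-0010✓ 0-1010✓ 0-1110✓ 00-010✓ 00-110✓ 000-10✓ 00011- 001-10✓ 0011-0 01-001 01-010✓ 010-01 011-10✓ 10-000 10-011 1010-0 10101- 11-111 1111-0 11111-
Round 2: 0--010 0-1-10 00--10
PIs = {-00110, -01010, -11110, 0--010, 0-0001, 0-1-10, 00--10, 00011-, 0011-0, 01-001, 010-01, 10-000, 10-011, 1010-0, 10101-, 101101, 11-111, 1111-0, 11111-}
Coverage chart:
  m1: 0-0001 ←essential
  m2: 0--010,00--10
  m7: 00011- ←essential
  m10: -01010,0--010,0-1-10,00--10
  m12: 0011-0 ←essential
  m14: 0-1-10,00--10,0011-0
  m17: 0-0001,01-001,010-01
  m18: 0--010 ←essential
  m21: 010-01 ←essential
  m25: 01-001 ←essential
  m30: -11110,0-1-10
  m32: 10-000 ←essential
  m35: 10-011 ←essential
  m38: -00110 ←essential
  m40: 10-000,1010-0
  m42: -01010,1010-0,10101-
  m43: 10-011,10101-
  m45: 101101 ←essential
  m55: 11-111 ←essential
  m60: 1111-0 ←essential
  m62: -11110,1111-0,11111-
  m63: 11-111,11111-
Essential: -00110, 0--010, 0-0001, 00011-, 0011-0, 01-001, 010-01, 10-000, 10-011, 101101, 11-111, 1111-0

12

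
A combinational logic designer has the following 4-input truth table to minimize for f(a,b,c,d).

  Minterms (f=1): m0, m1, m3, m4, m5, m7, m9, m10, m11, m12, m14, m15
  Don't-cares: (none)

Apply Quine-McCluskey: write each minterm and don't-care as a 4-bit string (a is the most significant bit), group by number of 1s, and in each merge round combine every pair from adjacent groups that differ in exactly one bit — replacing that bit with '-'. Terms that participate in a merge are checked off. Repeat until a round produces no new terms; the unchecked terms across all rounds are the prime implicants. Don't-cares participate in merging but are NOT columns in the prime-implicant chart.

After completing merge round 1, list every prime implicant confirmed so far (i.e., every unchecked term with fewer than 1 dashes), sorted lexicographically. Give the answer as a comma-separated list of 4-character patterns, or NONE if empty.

NONE

size-2^0 implicants → 0000(✓)  0001(✓)  0011(✓)  0100(✓)  0101(✓)  0111(✓)  1001(✓)  1010(✓)  1011(✓)  1100(✓)  1110(✓)  1111(✓)
size-2^1 implicants → -001(✓)  -011(✓)  -100  -111(✓)  0-00(✓)  0-01(✓)  0-11(✓)  00-1(✓)  000-(✓)  01-1(✓)  010-(✓)  1-10(✓)  1-11(✓)  10-1(✓)  101-(✓)  11-0  111-(✓)
size-2^2 implicants → --11  -0-1  0--1  0-0-  1-1-
Unchecked terms (primes): --11, -0-1, -100, 0--1, 0-0-, 1-1-, 11-0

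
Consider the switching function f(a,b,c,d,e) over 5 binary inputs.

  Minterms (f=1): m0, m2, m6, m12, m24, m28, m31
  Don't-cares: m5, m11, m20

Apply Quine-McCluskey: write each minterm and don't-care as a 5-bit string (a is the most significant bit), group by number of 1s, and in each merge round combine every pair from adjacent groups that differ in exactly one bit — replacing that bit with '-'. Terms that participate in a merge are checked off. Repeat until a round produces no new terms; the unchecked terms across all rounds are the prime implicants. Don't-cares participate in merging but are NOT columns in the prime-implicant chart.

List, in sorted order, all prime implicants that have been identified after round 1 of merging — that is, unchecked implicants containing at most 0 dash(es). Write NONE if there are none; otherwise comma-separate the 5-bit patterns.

00101, 01011, 11111

[col 0] 00000*, 00010*, 00101, 00110*, 01011, 01100*, 10100*, 11000*, 11100*, 11111
[col 1] -1100, 00-10, 000-0, 1-100, 11-00
Prime implicants: -1100, 00-10, 000-0, 00101, 01011, 1-100, 11-00, 11111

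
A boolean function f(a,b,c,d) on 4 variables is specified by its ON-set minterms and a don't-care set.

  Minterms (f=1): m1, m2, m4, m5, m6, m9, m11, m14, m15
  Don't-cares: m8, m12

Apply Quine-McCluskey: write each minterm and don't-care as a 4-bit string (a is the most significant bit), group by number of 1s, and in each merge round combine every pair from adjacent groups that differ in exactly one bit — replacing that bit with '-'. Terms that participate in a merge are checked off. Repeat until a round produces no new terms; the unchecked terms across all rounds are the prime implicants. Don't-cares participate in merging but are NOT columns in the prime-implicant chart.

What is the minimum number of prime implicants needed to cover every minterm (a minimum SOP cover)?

Round 0: 0001✓ 0010✓ 0100✓ 0101✓ 0110✓ 1000✓ 1001✓ 1011✓ 1100✓ 1110✓ 1111✓
Round 1: -001 -100✓ -110✓ 0-01 0-10 01-0✓ 010- 1-00 1-11 10-1 100- 11-0✓ 111-
Round 2: -1-0
PIs = {-001, -1-0, 0-01, 0-10, 010-, 1-00, 1-11, 10-1, 100-, 111-}
Coverage chart:
  m1: -001,0-01
  m2: 0-10 ←essential
  m4: -1-0,010-
  m5: 0-01,010-
  m6: -1-0,0-10
  m9: -001,10-1,100-
  m11: 1-11,10-1
  m14: -1-0,111-
  m15: 1-11,111-
Essential: 0-10
Petrick residual → -001, -1-0, 0-01, 1-11
Min cover (5 terms): b'c'd + bd' + a'c'd + a'cd' + acd

5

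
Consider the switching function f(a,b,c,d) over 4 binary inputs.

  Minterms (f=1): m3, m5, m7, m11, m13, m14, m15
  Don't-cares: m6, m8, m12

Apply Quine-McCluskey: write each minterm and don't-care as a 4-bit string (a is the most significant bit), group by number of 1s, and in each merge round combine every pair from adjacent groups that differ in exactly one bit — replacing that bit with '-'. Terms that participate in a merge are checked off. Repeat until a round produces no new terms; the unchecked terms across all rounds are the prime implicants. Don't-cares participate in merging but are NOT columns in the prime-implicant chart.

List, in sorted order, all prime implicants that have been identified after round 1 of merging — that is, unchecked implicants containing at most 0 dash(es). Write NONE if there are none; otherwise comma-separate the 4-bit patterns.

NONE

Round 0: 0011✓ 0101✓ 0110✓ 0111✓ 1000✓ 1011✓ 1100✓ 1101✓ 1110✓ 1111✓
Round 1: -011✓ -101✓ -110✓ -111✓ 0-11✓ 01-1✓ 011-✓ 1-00 1-11✓ 11-0✓ 11-1✓ 110-✓ 111-✓
Round 2: --11 -1-1 -11- 11--
PIs = {--11, -1-1, -11-, 1-00, 11--}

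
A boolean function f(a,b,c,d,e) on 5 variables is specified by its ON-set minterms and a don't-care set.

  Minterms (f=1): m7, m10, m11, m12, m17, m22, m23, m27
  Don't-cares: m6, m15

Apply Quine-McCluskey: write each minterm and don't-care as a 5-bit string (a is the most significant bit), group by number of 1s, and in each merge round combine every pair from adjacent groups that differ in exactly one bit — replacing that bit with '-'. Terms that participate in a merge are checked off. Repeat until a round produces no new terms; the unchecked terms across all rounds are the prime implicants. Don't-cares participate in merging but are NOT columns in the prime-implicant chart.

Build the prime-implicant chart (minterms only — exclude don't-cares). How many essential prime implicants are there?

Round 0: 00110✓ 00111✓ 01010✓ 01011✓ 01100 01111✓ 10001 10110✓ 10111✓ 11011✓
Round 1: -0110✓ -0111✓ -1011 0-111 0011-✓ 01-11 0101- 1011-✓
Round 2: -011-
PIs = {-011-, -1011, 0-111, 01-11, 0101-, 01100, 10001}
Coverage chart:
  m7: -011-,0-111
  m10: 0101- ←essential
  m11: -1011,01-11,0101-
  m12: 01100 ←essential
  m17: 10001 ←essential
  m22: -011- ←essential
  m23: -011- ←essential
  m27: -1011 ←essential
Essential: -011-, -1011, 0101-, 01100, 10001

5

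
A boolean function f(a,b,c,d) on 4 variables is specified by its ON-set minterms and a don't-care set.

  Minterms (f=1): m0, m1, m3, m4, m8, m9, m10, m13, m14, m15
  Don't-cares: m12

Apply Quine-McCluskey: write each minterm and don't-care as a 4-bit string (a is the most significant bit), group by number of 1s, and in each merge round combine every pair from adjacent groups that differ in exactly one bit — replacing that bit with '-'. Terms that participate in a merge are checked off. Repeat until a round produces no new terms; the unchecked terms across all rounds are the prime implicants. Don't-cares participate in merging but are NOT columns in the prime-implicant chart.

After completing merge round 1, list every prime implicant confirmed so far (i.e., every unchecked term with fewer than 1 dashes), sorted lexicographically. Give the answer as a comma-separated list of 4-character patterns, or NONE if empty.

NONE

size-2^0 implicants → 0000(✓)  0001(✓)  0011(✓)  0100(✓)  1000(✓)  1001(✓)  1010(✓)  1100(✓)  1101(✓)  1110(✓)  1111(✓)
size-2^1 implicants → -000(✓)  -001(✓)  -100(✓)  0-00(✓)  00-1  000-(✓)  1-00(✓)  1-01(✓)  1-10(✓)  10-0(✓)  100-(✓)  11-0(✓)  11-1(✓)  110-(✓)  111-(✓)
size-2^2 implicants → --00  -00-  1--0  1-0-  11--
Unchecked terms (primes): --00, -00-, 00-1, 1--0, 1-0-, 11--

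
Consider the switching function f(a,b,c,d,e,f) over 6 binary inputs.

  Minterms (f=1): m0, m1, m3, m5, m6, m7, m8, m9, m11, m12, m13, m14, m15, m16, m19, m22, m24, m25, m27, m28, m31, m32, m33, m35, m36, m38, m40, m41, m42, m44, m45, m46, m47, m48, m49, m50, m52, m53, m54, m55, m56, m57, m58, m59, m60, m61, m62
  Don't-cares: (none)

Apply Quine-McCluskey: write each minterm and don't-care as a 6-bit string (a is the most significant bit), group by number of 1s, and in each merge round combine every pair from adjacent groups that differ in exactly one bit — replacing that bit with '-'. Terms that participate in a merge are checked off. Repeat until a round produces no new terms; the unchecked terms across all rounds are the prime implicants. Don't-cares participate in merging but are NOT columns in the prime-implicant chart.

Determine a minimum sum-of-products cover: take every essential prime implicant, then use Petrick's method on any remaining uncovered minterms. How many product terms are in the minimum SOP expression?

size-2^0 implicants → 000000(✓)  000001(✓)  000011(✓)  000101(✓)  000110(✓)  000111(✓)  001000(✓)  001001(✓)  001011(✓)  001100(✓)  001101(✓)  001110(✓)  001111(✓)  010000(✓)  010011(✓)  010110(✓)  011000(✓)  011001(✓)  011011(✓)  011100(✓)  011111(✓)  100000(✓)  100001(✓)  100011(✓)  100100(✓)  100110(✓)  101000(✓)  101001(✓)  101010(✓)  101100(✓)  101101(✓)  101110(✓)  101111(✓)  110000(✓)  110001(✓)  110010(✓)  110100(✓)  110101(✓)  110110(✓)  110111(✓)  111000(✓)  111001(✓)  111010(✓)  111011(✓)  111100(✓)  111101(✓)  111110(✓)
size-2^1 implicants → -00000(✓)  -00001(✓)  -00011(✓)  -00110(✓)  -01000(✓)  -01001(✓)  -01100(✓)  -01101(✓)  -01110(✓)  -01111(✓)  -10000(✓)  -10110(✓)  -11000(✓)  -11001(✓)  -11011(✓)  -11100(✓)  0-0000(✓)  0-0011(✓)  0-0110(✓)  0-1000(✓)  0-1001(✓)  0-1011(✓)  0-1100(✓)  0-1111(✓)  00-000(✓)  00-001(✓)  00-011(✓)  00-101(✓)  00-110(✓)  00-111(✓)  000-01(✓)  000-11(✓)  0000-1(✓)  00000-(✓)  0001-1(✓)  00011-(✓)  001-00(✓)  001-01(✓)  001-11(✓)  0010-1(✓)  00100-(✓)  0011-0(✓)  0011-1(✓)  00110-(✓)  00111-(✓)  01-000(✓)  01-011(✓)  011-00(✓)  011-11(✓)  0110-1(✓)  01100-(✓)  1-0000(✓)  1-0001(✓)  1-0100(✓)  1-0110(✓)  1-1000(✓)  1-1001(✓)  1-1010(✓)  1-1100(✓)  1-1101(✓)  1-1110(✓)  10-000(✓)  10-001(✓)  10-100(✓)  10-110(✓)  100-00(✓)  1000-1(✓)  10000-(✓)  1001-0(✓)  101-00(✓)  101-01(✓)  101-10(✓)  1010-0(✓)  10100-(✓)  1011-0(✓)  1011-1(✓)  10110-(✓)  10111-(✓)  11-000(✓)  11-001(✓)  11-010(✓)  11-100(✓)  11-101(✓)  11-110(✓)  110-00(✓)  110-01(✓)  110-10(✓)  1100-0(✓)  11000-(✓)  1101-0(✓)  1101-1(✓)  11010-(✓)  11011-(✓)  111-00(✓)  111-01(✓)  111-10(✓)  1110-0(✓)  1110-1(✓)  11100-(✓)  11101-(✓)  1111-0(✓)  11110-(✓)
size-2^2 implicants → --0000(✓)  --0110  --1000(✓)  --1001(✓)  --1100(✓)  -0-000(✓)  -0-001(✓)  -0-110  -000-1  -0000-(✓)  -01-00(✓)  -01-01(✓)  -0100-(✓)  -011-0(✓)  -011-1(✓)  -0110-(✓)  -0111-(✓)  -1-000(✓)  -11-00(✓)  -110-1  -1100-(✓)  0--000(✓)  0--011  0-1-00(✓)  0-1-11  0-10-1  0-100-(✓)  00--01(✓)  00--11(✓)  00-0-1(✓)  00-00-(✓)  00-1-1(✓)  00-11-  000--1(✓)  001--1(✓)  001-0-(✓)  0011--(✓)  1--000(✓)  1--001(✓)  1--100(✓)  1--110(✓)  1-0-00(✓)  1-000-(✓)  1-01-0(✓)  1-1-00(✓)  1-1-01(✓)  1-1-10(✓)  1-10-0(✓)  1-100-(✓)  1-11-0(✓)  1-110-(✓)  10--00(✓)  10-00-(✓)  10-1-0(✓)  101--0(✓)  101-0-(✓)  1011--(✓)  11--00(✓)  11--01(✓)  11--10(✓)  11-0-0(✓)  11-00-(✓)  11-1-0(✓)  11-10-(✓)  110--0(✓)  110-0-(✓)  1101--  111--0(✓)  111-0-(✓)  1110--
size-2^3 implicants → ---000  --1-00  --100-  -0-00-  -01-0-  -011--  00---1  1---00  1--00-  1--1-0  1-1--0  1-1-0-  11---0  11--0-
Unchecked terms (primes): ---000, --0110, --1-00, --100-, -0-00-, -0-110, -000-1, -01-0-, -011--, -110-1, 0--011, 0-1-11, 0-10-1, 00---1, 00-11-, 1---00, 1--00-, 1--1-0, 1-1--0, 1-1-0-, 11---0, 11--0-, 1101--, 1110--
Minterm coverage:
  m0 ⊆ ---000,-0-00-
  m1 ⊆ -0-00-,-000-1,00---1
  m3 ⊆ -000-1,0--011,00---1
  m5 ⊆ 00---1 [E]
  m6 ⊆ --0110,-0-110,00-11-
  m7 ⊆ 00---1,00-11-
  m8 ⊆ ---000,--1-00,--100-,-0-00-,-01-0-
  m9 ⊆ --100-,-0-00-,-01-0-,0-10-1,00---1
  m11 ⊆ 0--011,0-1-11,0-10-1,00---1
  m12 ⊆ --1-00,-01-0-,-011--
  m13 ⊆ -01-0-,-011--,00---1
  m14 ⊆ -0-110,-011--,00-11-
  m15 ⊆ -011--,0-1-11,00---1,00-11-
  m16 ⊆ ---000 [E]
  m19 ⊆ 0--011 [E]
  m22 ⊆ --0110 [E]
  m24 ⊆ ---000,--1-00,--100-
  m25 ⊆ --100-,-110-1,0-10-1
  m27 ⊆ -110-1,0--011,0-1-11,0-10-1
  m28 ⊆ --1-00 [E]
  m31 ⊆ 0-1-11 [E]
  m32 ⊆ ---000,-0-00-,1---00,1--00-
  m33 ⊆ -0-00-,-000-1,1--00-
  m35 ⊆ -000-1 [E]
  m36 ⊆ 1---00,1--1-0
  m38 ⊆ --0110,-0-110,1--1-0
  m40 ⊆ ---000,--1-00,--100-,-0-00-,-01-0-,1---00,1--00-,1-1--0,1-1-0-
  m41 ⊆ --100-,-0-00-,-01-0-,1--00-,1-1-0-
  m42 ⊆ 1-1--0 [E]
  m44 ⊆ --1-00,-01-0-,-011--,1---00,1--1-0,1-1--0,1-1-0-
  m45 ⊆ -01-0-,-011--,1-1-0-
  m46 ⊆ -0-110,-011--,1--1-0,1-1--0
  m47 ⊆ -011-- [E]
  m48 ⊆ ---000,1---00,1--00-,11---0,11--0-
  m49 ⊆ 1--00-,11--0-
  m50 ⊆ 11---0 [E]
  m52 ⊆ 1---00,1--1-0,11---0,11--0-,1101--
  m53 ⊆ 11--0-,1101--
  m54 ⊆ --0110,1--1-0,11---0,1101--
  m55 ⊆ 1101-- [E]
  m56 ⊆ ---000,--1-00,--100-,1---00,1--00-,1-1--0,1-1-0-,11---0,11--0-,1110--
  m57 ⊆ --100-,-110-1,1--00-,1-1-0-,11--0-,1110--
  m58 ⊆ 1-1--0,11---0,1110--
  m59 ⊆ -110-1,1110--
  m60 ⊆ --1-00,1---00,1--1-0,1-1--0,1-1-0-,11---0,11--0-
  m61 ⊆ 1-1-0-,11--0-
  m62 ⊆ 1--1-0,1-1--0,11---0
E = {---000, --0110, --1-00, -000-1, -011--, 0--011, 0-1-11, 00---1, 1-1--0, 11---0, 1101--}
Petrick residual → --100-, -110-1, 1---00, 11--0-
Cover = d'e'f' + c'def' + ce'f' + cd'e' + b'c'd'f + b'cd + bcd'f + a'd'ef + a'cef + a'b'f + ae'f' + acf' + abf' + abe' + abc'd  |cover|=15

15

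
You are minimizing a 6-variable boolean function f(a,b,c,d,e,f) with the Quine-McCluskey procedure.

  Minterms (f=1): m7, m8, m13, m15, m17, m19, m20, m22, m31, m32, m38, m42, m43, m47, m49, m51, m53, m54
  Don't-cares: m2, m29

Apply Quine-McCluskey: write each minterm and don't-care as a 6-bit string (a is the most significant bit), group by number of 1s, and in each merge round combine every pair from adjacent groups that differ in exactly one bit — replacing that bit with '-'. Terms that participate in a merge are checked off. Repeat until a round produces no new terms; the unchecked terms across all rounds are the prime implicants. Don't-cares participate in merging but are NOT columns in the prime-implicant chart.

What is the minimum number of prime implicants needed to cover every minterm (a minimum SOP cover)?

[col 0] 000010, 000111*, 001000, 001101*, 001111*, 010001*, 010011*, 010100*, 010110*, 011101*, 011111*, 100000, 100110*, 101010*, 101011*, 101111*, 110001*, 110011*, 110101*, 110110*
[col 1] -01111, -10001*, -10011*, -10110, 0-1101*, 0-1111*, 00-111, 0011-1*, 0100-1*, 0101-0, 0111-1*, 1-0110, 101-11, 10101-, 110-01, 1100-1*
[col 2] -100-1, 0-11-1
Prime implicants: -01111, -100-1, -10110, 0-11-1, 00-111, 000010, 001000, 0101-0, 1-0110, 100000, 101-11, 10101-, 110-01
PI chart (minterm → PIs covering it):
  7 | 00-111  (sole → essential)
  8 | 001000  (sole → essential)
  13 | 0-11-1  (sole → essential)
  15 | -01111,0-11-1,00-111
  17 | -100-1  (sole → essential)
  19 | -100-1  (sole → essential)
  20 | 0101-0  (sole → essential)
  22 | -10110,0101-0
  31 | 0-11-1  (sole → essential)
  32 | 100000  (sole → essential)
  38 | 1-0110  (sole → essential)
  42 | 10101-  (sole → essential)
  43 | 101-11,10101-
  47 | -01111,101-11
  49 | -100-1,110-01
  51 | -100-1  (sole → essential)
  53 | 110-01  (sole → essential)
  54 | -10110,1-0110
Essential prime implicants: -100-1, 0-11-1, 00-111, 001000, 0101-0, 1-0110, 100000, 10101-, 110-01
Petrick residual → -01111
Minimum SOP uses 10 PIs: b'cdef + bc'd'f + a'cdf + a'b'def + a'b'cd'e'f' + a'bc'df' + ac'def' + ab'c'd'e'f' + ab'cd'e + abc'e'f

10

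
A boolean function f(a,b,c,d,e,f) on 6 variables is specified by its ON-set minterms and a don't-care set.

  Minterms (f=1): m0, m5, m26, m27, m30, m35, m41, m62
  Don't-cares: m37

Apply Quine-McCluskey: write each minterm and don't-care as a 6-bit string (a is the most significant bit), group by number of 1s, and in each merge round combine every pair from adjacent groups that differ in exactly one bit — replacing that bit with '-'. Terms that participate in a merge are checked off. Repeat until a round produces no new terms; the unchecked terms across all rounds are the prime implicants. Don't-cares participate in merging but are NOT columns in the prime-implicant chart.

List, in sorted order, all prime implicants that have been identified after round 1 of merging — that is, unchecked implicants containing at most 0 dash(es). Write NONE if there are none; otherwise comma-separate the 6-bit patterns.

Round 0: 000000 000101✓ 011010✓ 011011✓ 011110✓ 100011 100101✓ 101001 111110✓
Round 1: -00101 -11110 011-10 01101-
PIs = {-00101, -11110, 000000, 011-10, 01101-, 100011, 101001}

000000, 100011, 101001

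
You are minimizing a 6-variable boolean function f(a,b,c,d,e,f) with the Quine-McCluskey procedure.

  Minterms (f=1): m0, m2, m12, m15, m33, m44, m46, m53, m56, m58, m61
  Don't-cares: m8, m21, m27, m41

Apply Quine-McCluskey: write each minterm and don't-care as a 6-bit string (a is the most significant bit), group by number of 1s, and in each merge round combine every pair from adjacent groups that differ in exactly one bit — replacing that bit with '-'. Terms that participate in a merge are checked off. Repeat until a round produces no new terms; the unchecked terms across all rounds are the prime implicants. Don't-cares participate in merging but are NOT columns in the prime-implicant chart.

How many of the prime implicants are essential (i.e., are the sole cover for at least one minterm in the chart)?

Round 0: 000000✓ 000010✓ 001000✓ 001100✓ 001111 010101✓ 011011 100001✓ 101001✓ 101100✓ 101110✓ 110101✓ 111000✓ 111010✓ 111101✓
Round 1: -01100 -10101 00-000 0000-0 001-00 10-001 1011-0 11-101 1110-0
PIs = {-01100, -10101, 00-000, 0000-0, 001-00, 001111, 011011, 10-001, 1011-0, 11-101, 1110-0}
Coverage chart:
  m0: 00-000,0000-0
  m2: 0000-0 ←essential
  m12: -01100,001-00
  m15: 001111 ←essential
  m33: 10-001 ←essential
  m44: -01100,1011-0
  m46: 1011-0 ←essential
  m53: -10101,11-101
  m56: 1110-0 ←essential
  m58: 1110-0 ←essential
  m61: 11-101 ←essential
Essential: 0000-0, 001111, 10-001, 1011-0, 11-101, 1110-0

6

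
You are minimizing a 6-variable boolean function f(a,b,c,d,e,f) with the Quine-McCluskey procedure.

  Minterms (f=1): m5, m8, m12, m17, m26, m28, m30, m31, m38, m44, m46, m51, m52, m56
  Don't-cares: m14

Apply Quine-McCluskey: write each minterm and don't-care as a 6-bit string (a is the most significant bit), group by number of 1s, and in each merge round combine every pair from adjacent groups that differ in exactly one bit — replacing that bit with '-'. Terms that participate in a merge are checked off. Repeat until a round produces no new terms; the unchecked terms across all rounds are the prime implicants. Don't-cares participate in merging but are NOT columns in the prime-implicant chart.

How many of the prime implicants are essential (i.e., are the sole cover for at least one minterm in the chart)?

size-2^0 implicants → 000101  001000(✓)  001100(✓)  001110(✓)  010001  011010(✓)  011100(✓)  011110(✓)  011111(✓)  100110(✓)  101100(✓)  101110(✓)  110011  110100  111000
size-2^1 implicants → -01100(✓)  -01110(✓)  0-1100(✓)  0-1110(✓)  001-00  0011-0(✓)  011-10  0111-0(✓)  01111-  10-110  1011-0(✓)
size-2^2 implicants → -011-0  0-11-0
Unchecked terms (primes): -011-0, 0-11-0, 000101, 001-00, 010001, 011-10, 01111-, 10-110, 110011, 110100, 111000
Minterm coverage:
  m5 ⊆ 000101 [E]
  m8 ⊆ 001-00 [E]
  m12 ⊆ -011-0,0-11-0,001-00
  m17 ⊆ 010001 [E]
  m26 ⊆ 011-10 [E]
  m28 ⊆ 0-11-0 [E]
  m30 ⊆ 0-11-0,011-10,01111-
  m31 ⊆ 01111- [E]
  m38 ⊆ 10-110 [E]
  m44 ⊆ -011-0 [E]
  m46 ⊆ -011-0,10-110
  m51 ⊆ 110011 [E]
  m52 ⊆ 110100 [E]
  m56 ⊆ 111000 [E]
E = {-011-0, 0-11-0, 000101, 001-00, 010001, 011-10, 01111-, 10-110, 110011, 110100, 111000}

11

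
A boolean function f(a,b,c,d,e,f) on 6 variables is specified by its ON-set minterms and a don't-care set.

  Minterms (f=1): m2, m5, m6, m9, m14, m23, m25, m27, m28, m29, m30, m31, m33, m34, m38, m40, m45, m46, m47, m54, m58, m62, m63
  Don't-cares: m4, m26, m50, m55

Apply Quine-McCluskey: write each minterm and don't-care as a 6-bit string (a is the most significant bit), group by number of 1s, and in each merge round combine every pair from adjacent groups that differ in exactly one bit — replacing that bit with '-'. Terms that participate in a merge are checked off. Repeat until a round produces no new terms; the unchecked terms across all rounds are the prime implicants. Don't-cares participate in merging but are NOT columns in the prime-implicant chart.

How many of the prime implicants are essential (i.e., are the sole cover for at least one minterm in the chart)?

8

[col 0] 000010*, 000100*, 000101*, 000110*, 001001*, 001110*, 010111*, 011001*, 011010*, 011011*, 011100*, 011101*, 011110*, 011111*, 100001, 100010*, 100110*, 101000, 101101*, 101110*, 101111*, 110010*, 110110*, 110111*, 111010*, 111110*, 111111*
[col 1] -00010*, -00110*, -01110*, -10111*, -11010*, -11110*, -11111*, 0-1001, 0-1110*, 00-110*, 000-10*, 0001-0, 00010-, 01-111*, 011-01*, 011-10*, 011-11*, 0110-1*, 01101-*, 0111-0*, 0111-1*, 01110-*, 01111-*, 1-0010*, 1-0110*, 1-1110*, 1-1111*, 10-110*, 100-10*, 1011-1, 10111-*, 11-010*, 11-110*, 11-111*, 110-10*, 11011-*, 111-10*, 11111-*
[col 2] --1110, -0-110, -00-10, -1-111, -11-10, -1111-, 011--1, 011-1-, 0111--, 1--110, 1-0-10, 1-111-, 11--10, 11-11-
Prime implicants: --1110, -0-110, -00-10, -1-111, -11-10, -1111-, 0-1001, 0001-0, 00010-, 011--1, 011-1-, 0111--, 1--110, 1-0-10, 1-111-, 100001, 101000, 1011-1, 11--10, 11-11-
PI chart (minterm → PIs covering it):
  2 | -00-10  (sole → essential)
  5 | 00010-  (sole → essential)
  6 | -0-110,-00-10,0001-0
  9 | 0-1001  (sole → essential)
  14 | --1110,-0-110
  23 | -1-111  (sole → essential)
  25 | 0-1001,011--1
  27 | 011--1,011-1-
  28 | 0111--  (sole → essential)
  29 | 011--1,0111--
  30 | --1110,-11-10,-1111-,011-1-,0111--
  31 | -1-111,-1111-,011--1,011-1-,0111--
  33 | 100001  (sole → essential)
  34 | -00-10,1-0-10
  38 | -0-110,-00-10,1--110,1-0-10
  40 | 101000  (sole → essential)
  45 | 1011-1  (sole → essential)
  46 | --1110,-0-110,1--110,1-111-
  47 | 1-111-,1011-1
  54 | 1--110,1-0-10,11--10,11-11-
  58 | -11-10,11--10
  62 | --1110,-11-10,-1111-,1--110,1-111-,11--10,11-11-
  63 | -1-111,-1111-,1-111-,11-11-
Essential prime implicants: -00-10, -1-111, 0-1001, 00010-, 0111--, 100001, 101000, 1011-1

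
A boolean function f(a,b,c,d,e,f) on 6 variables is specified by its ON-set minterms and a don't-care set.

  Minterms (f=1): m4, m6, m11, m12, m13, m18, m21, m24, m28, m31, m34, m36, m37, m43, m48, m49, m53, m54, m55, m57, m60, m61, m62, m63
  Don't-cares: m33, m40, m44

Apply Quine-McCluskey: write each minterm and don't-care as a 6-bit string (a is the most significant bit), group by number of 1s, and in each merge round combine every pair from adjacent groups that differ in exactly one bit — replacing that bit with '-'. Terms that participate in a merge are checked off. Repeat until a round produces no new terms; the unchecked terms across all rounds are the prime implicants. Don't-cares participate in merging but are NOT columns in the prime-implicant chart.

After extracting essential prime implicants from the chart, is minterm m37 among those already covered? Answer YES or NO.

NO

size-2^0 implicants → 000100(✓)  000110(✓)  001011(✓)  001100(✓)  001101(✓)  010010  010101(✓)  011000(✓)  011100(✓)  011111(✓)  100001(✓)  100010  100100(✓)  100101(✓)  101000(✓)  101011(✓)  101100(✓)  110000(✓)  110001(✓)  110101(✓)  110110(✓)  110111(✓)  111001(✓)  111100(✓)  111101(✓)  111110(✓)  111111(✓)
size-2^1 implicants → -00100(✓)  -01011  -01100(✓)  -10101  -11100(✓)  -11111  0-1100(✓)  00-100(✓)  0001-0  00110-  011-00  1-0001(✓)  1-0101(✓)  1-1100(✓)  10-100(✓)  100-01(✓)  10010-  101-00  11-001(✓)  11-101(✓)  11-110(✓)  11-111(✓)  110-01(✓)  11000-  1101-1(✓)  11011-(✓)  111-01(✓)  1111-0(✓)  1111-1(✓)  11110-(✓)  11111-(✓)
size-2^2 implicants → --1100  -0-100  1-0-01  11--01  11-1-1  11-11-  1111--
Unchecked terms (primes): --1100, -0-100, -01011, -10101, -11111, 0001-0, 00110-, 010010, 011-00, 1-0-01, 100010, 10010-, 101-00, 11--01, 11-1-1, 11-11-, 11000-, 1111--
Minterm coverage:
  m4 ⊆ -0-100,0001-0
  m6 ⊆ 0001-0 [E]
  m11 ⊆ -01011 [E]
  m12 ⊆ --1100,-0-100,00110-
  m13 ⊆ 00110- [E]
  m18 ⊆ 010010 [E]
  m21 ⊆ -10101 [E]
  m24 ⊆ 011-00 [E]
  m28 ⊆ --1100,011-00
  m31 ⊆ -11111 [E]
  m34 ⊆ 100010 [E]
  m36 ⊆ -0-100,10010-
  m37 ⊆ 1-0-01,10010-
  m43 ⊆ -01011 [E]
  m48 ⊆ 11000- [E]
  m49 ⊆ 1-0-01,11--01,11000-
  m53 ⊆ -10101,1-0-01,11--01,11-1-1
  m54 ⊆ 11-11- [E]
  m55 ⊆ 11-1-1,11-11-
  m57 ⊆ 11--01 [E]
  m60 ⊆ --1100,1111--
  m61 ⊆ 11--01,11-1-1,1111--
  m62 ⊆ 11-11-,1111--
  m63 ⊆ -11111,11-1-1,11-11-,1111--
E = {-01011, -10101, -11111, 0001-0, 00110-, 010010, 011-00, 100010, 11--01, 11-11-, 11000-}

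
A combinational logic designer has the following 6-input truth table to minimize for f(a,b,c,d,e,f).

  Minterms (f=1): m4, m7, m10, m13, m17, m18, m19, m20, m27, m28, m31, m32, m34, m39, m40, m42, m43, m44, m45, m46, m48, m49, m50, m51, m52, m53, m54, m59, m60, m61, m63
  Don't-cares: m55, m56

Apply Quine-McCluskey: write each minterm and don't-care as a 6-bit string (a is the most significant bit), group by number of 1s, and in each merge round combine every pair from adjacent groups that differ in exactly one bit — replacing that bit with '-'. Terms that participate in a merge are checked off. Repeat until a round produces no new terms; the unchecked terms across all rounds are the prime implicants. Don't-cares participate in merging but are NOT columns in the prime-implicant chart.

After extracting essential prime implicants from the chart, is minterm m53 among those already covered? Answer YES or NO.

YES

[col 0] 000100*, 000111*, 001010*, 001101*, 010001*, 010010*, 010011*, 010100*, 011011*, 011100*, 011111*, 100000*, 100010*, 100111*, 101000*, 101010*, 101011*, 101100*, 101101*, 101110*, 110000*, 110001*, 110010*, 110011*, 110100*, 110101*, 110110*, 110111*, 111000*, 111011*, 111100*, 111101*, 111111*
[col 1] -00111, -01010, -01101, -10001*, -10010*, -10011*, -10100*, -11011*, -11100*, -11111*, 0-0100, 01-011*, 01-100*, 0100-1*, 01001-*, 011-11*, 1-0000*, 1-0010*, 1-0111, 1-1000*, 1-1011, 1-1100*, 1-1101*, 10-000*, 10-010*, 1000-0*, 101-00*, 101-10*, 1010-0*, 10101-, 1011-0*, 10110-*, 11-000*, 11-011*, 11-100*, 11-101*, 11-111*, 110-00*, 110-01*, 110-10*, 110-11*, 1100-0*, 1100-1*, 11000-*, 11001-*, 1101-0*, 1101-1*, 11010-*, 11011-*, 111-00*, 111-11*, 1111-1*, 11110-*
[col 2] -1-011, -1-100, -100-1, -1001-, -11-11, 1--000, 1-00-0, 1-1-00, 1-110-, 10-0-0, 101--0, 11--00, 11--11, 11-1-1, 11-10-, 110--0*, 110--1*, 110-0-*, 110-1-*, 1100--*, 1101--*
[col 3] 110---
Prime implicants: -00111, -01010, -01101, -1-011, -1-100, -100-1, -1001-, -11-11, 0-0100, 1--000, 1-00-0, 1-0111, 1-1-00, 1-1011, 1-110-, 10-0-0, 101--0, 10101-, 11--00, 11--11, 11-1-1, 11-10-, 110---
PI chart (minterm → PIs covering it):
  4 | 0-0100  (sole → essential)
  7 | -00111  (sole → essential)
  10 | -01010  (sole → essential)
  13 | -01101  (sole → essential)
  17 | -100-1  (sole → essential)
  18 | -1001-  (sole → essential)
  19 | -1-011,-100-1,-1001-
  20 | -1-100,0-0100
  27 | -1-011,-11-11
  28 | -1-100  (sole → essential)
  31 | -11-11  (sole → essential)
  32 | 1--000,1-00-0,10-0-0
  34 | 1-00-0,10-0-0
  39 | -00111,1-0111
  40 | 1--000,1-1-00,10-0-0,101--0
  42 | -01010,10-0-0,101--0,10101-
  43 | 1-1011,10101-
  44 | 1-1-00,1-110-,101--0
  45 | -01101,1-110-
  46 | 101--0  (sole → essential)
  48 | 1--000,1-00-0,11--00,110---
  49 | -100-1,110---
  50 | -1001-,1-00-0,110---
  51 | -1-011,-100-1,-1001-,11--11,110---
  52 | -1-100,11--00,11-10-,110---
  53 | 11-1-1,11-10-,110---
  54 | 110---  (sole → essential)
  59 | -1-011,-11-11,1-1011,11--11
  60 | -1-100,1-1-00,1-110-,11--00,11-10-
  61 | 1-110-,11-1-1,11-10-
  63 | -11-11,11--11,11-1-1
Essential prime implicants: -00111, -01010, -01101, -1-100, -100-1, -1001-, -11-11, 0-0100, 101--0, 110---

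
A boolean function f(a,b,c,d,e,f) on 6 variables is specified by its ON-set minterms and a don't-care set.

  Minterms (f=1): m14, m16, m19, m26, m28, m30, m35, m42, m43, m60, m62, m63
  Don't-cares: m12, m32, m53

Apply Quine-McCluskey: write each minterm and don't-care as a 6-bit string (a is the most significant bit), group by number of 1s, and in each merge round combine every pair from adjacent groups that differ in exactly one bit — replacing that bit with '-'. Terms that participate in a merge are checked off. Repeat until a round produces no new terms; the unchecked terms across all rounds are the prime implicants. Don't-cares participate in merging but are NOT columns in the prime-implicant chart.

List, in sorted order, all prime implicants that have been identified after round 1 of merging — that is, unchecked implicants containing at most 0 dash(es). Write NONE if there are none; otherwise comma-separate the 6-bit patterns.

size-2^0 implicants → 001100(✓)  001110(✓)  010000  010011  011010(✓)  011100(✓)  011110(✓)  100000  100011(✓)  101010(✓)  101011(✓)  110101  111100(✓)  111110(✓)  111111(✓)
size-2^1 implicants → -11100(✓)  -11110(✓)  0-1100(✓)  0-1110(✓)  0011-0(✓)  011-10  0111-0(✓)  10-011  10101-  1111-0(✓)  11111-
size-2^2 implicants → -111-0  0-11-0
Unchecked terms (primes): -111-0, 0-11-0, 010000, 010011, 011-10, 10-011, 100000, 10101-, 110101, 11111-

010000, 010011, 100000, 110101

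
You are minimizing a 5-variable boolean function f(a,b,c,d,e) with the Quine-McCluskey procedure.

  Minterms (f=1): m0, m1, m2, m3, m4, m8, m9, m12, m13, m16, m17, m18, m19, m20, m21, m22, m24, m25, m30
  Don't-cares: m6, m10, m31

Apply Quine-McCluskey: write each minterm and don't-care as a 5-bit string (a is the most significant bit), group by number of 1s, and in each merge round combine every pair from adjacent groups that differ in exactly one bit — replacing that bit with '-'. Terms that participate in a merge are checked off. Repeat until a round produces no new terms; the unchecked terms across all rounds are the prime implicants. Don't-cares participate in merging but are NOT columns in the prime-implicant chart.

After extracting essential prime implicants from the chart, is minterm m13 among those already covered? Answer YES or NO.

YES

Round 0: 00000✓ 00001✓ 00010✓ 00011✓ 00100✓ 00110✓ 01000✓ 01001✓ 01010✓ 01100✓ 01101✓ 10000✓ 10001✓ 10010✓ 10011✓ 10100✓ 10101✓ 10110✓ 11000✓ 11001✓ 11110✓ 11111✓
Round 1: -0000✓ -0001✓ -0010✓ -0011✓ -0100✓ -0110✓ -1000✓ -1001✓ 0-000✓ 0-001✓ 0-010✓ 0-100✓ 00-00✓ 00-10✓ 000-0✓ 000-1✓ 0000-✓ 0001-✓ 001-0✓ 01-00✓ 01-01✓ 010-0✓ 0100-✓ 0110-✓ 1-000✓ 1-001✓ 1-110 10-00✓ 10-01✓ 10-10✓ 100-0✓ 100-1✓ 1000-✓ 1001-✓ 101-0✓ 1010-✓ 1100-✓ 1111-
Round 2: --000✓ --001✓ -0-00✓ -0-10✓ -00-0✓ -00-1✓ -000-✓ -001-✓ -01-0✓ -100-✓ 0--00 0-0-0 0-00-✓ 00--0✓ 000--✓ 01-0- 1-00-✓ 10--0✓ 10-0- 100--✓
Round 3: --00- -0--0 -00--
PIs = {--00-, -0--0, -00--, 0--00, 0-0-0, 01-0-, 1-110, 10-0-, 1111-}
Coverage chart:
  m0: --00-,-0--0,-00--,0--00,0-0-0
  m1: --00-,-00--
  m2: -0--0,-00--,0-0-0
  m3: -00-- ←essential
  m4: -0--0,0--00
  m8: --00-,0--00,0-0-0,01-0-
  m9: --00-,01-0-
  m12: 0--00,01-0-
  m13: 01-0- ←essential
  m16: --00-,-0--0,-00--,10-0-
  m17: --00-,-00--,10-0-
  m18: -0--0,-00--
  m19: -00-- ←essential
  m20: -0--0,10-0-
  m21: 10-0- ←essential
  m22: -0--0,1-110
  m24: --00- ←essential
  m25: --00- ←essential
  m30: 1-110,1111-
Essential: --00-, -00--, 01-0-, 10-0-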